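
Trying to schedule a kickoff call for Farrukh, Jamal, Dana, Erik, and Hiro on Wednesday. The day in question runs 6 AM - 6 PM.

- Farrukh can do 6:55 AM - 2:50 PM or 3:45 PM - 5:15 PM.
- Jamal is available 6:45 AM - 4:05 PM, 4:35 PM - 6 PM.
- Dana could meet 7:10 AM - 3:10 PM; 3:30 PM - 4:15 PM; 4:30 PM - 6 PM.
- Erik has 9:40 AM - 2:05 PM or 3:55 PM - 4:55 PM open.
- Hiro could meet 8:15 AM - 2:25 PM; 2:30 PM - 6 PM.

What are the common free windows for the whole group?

09:40-14:05, 15:55-16:05, 16:35-16:55

Farrukh ∩ Jamal: 06:55-14:50, 15:45-16:05, 16:35-17:15.
Farrukh ∩ Jamal ∩ Dana: 07:10-14:50, 15:45-16:05, 16:35-17:15.
Farrukh ∩ Jamal ∩ Dana ∩ Erik: 09:40-14:05, 15:55-16:05, 16:35-16:55.
Farrukh ∩ Jamal ∩ Dana ∩ Erik ∩ Hiro: 09:40-14:05, 15:55-16:05, 16:35-16:55.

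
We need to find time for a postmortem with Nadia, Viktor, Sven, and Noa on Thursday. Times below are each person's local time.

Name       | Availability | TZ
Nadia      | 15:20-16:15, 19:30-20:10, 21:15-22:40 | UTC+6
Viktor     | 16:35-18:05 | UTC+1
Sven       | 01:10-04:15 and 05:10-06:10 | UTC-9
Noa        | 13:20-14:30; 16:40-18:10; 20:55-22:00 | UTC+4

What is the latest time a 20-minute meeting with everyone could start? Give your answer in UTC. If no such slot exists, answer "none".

Nadia in UTC: 09:20-10:15, 13:30-14:10, 15:15-16:40 (subtract 6h to convert from UTC+6).
Viktor in UTC: 15:35-17:05 (subtract 1h to convert from UTC+1).
Sven in UTC: 10:10-13:15, 14:10-15:10 (add 9h to convert from UTC-9).
Noa in UTC: 09:20-10:30, 12:40-14:10, 16:55-18:00 (subtract 4h to convert from UTC+4).
Nadia ∩ Viktor: 15:35-16:40.
Nadia ∩ Viktor ∩ Sven: ∅.
Nadia ∩ Viktor ∩ Sven ∩ Noa: ∅.
There is no time when everyone is free.
No common window is at least 20 minutes long.

none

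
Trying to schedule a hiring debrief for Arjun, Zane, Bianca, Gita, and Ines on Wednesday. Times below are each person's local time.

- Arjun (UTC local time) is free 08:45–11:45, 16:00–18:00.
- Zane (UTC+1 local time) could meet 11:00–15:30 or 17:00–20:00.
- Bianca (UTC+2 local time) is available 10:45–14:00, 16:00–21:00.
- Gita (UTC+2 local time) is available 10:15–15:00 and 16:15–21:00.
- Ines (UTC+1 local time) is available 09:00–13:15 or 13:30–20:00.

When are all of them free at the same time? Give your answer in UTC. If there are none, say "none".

10:00-11:45, 16:00-18:00

Arjun in UTC: 08:45-11:45, 16:00-18:00.
Zane in UTC: 10:00-14:30, 16:00-19:00 (subtract 1h to convert from UTC+1).
Bianca in UTC: 08:45-12:00, 14:00-19:00 (subtract 2h to convert from UTC+2).
Gita in UTC: 08:15-13:00, 14:15-19:00 (subtract 2h to convert from UTC+2).
Ines in UTC: 08:00-12:15, 12:30-19:00 (subtract 1h to convert from UTC+1).
Arjun ∩ Zane: 10:00-11:45, 16:00-18:00.
Arjun ∩ Zane ∩ Bianca: 10:00-11:45, 16:00-18:00.
Arjun ∩ Zane ∩ Bianca ∩ Gita: 10:00-11:45, 16:00-18:00.
Arjun ∩ Zane ∩ Bianca ∩ Gita ∩ Ines: 10:00-11:45, 16:00-18:00.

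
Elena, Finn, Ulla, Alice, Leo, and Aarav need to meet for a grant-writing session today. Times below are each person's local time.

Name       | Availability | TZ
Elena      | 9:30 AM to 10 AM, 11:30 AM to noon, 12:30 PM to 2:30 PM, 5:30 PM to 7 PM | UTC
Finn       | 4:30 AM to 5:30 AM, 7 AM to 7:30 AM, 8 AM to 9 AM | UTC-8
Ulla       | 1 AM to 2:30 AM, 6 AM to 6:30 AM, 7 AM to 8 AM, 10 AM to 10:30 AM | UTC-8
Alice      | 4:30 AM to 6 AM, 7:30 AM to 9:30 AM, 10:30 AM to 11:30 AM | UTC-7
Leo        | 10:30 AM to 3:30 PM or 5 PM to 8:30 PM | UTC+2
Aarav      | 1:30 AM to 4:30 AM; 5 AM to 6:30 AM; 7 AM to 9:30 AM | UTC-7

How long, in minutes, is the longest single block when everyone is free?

0

Elena in UTC: 09:30-10:00, 11:30-12:00, 12:30-14:30, 17:30-19:00.
Finn in UTC: 12:30-13:30, 15:00-15:30, 16:00-17:00 (add 8h to convert from UTC-8).
Ulla in UTC: 09:00-10:30, 14:00-14:30, 15:00-16:00, 18:00-18:30 (add 8h to convert from UTC-8).
Alice in UTC: 11:30-13:00, 14:30-16:30, 17:30-18:30 (add 7h to convert from UTC-7).
Leo in UTC: 08:30-13:30, 15:00-18:30 (subtract 2h to convert from UTC+2).
Aarav in UTC: 08:30-11:30, 12:00-13:30, 14:00-16:30 (add 7h to convert from UTC-7).
Elena ∩ Finn: 12:30-13:30.
Elena ∩ Finn ∩ Ulla: ∅.
Elena ∩ Finn ∩ Ulla ∩ Alice: ∅.
Elena ∩ Finn ∩ Ulla ∩ Alice ∩ Leo: ∅.
Elena ∩ Finn ∩ Ulla ∩ Alice ∩ Leo ∩ Aarav: ∅.
There is no time when everyone is free.
No common window exists, so the longest block is 0 minutes.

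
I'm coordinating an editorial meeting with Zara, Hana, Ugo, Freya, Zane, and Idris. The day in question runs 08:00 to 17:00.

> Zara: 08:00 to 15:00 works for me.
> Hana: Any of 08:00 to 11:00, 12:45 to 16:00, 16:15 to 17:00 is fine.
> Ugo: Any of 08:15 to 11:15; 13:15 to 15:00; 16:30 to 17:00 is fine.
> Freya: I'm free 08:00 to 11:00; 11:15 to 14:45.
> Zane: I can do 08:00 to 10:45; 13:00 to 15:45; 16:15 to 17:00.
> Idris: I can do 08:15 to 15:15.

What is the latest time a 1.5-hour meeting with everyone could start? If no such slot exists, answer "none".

Zara ∩ Hana: 08:00-11:00, 12:45-15:00.
Zara ∩ Hana ∩ Ugo: 08:15-11:00, 13:15-15:00.
Zara ∩ Hana ∩ Ugo ∩ Freya: 08:15-11:00, 13:15-14:45.
Zara ∩ Hana ∩ Ugo ∩ Freya ∩ Zane: 08:15-10:45, 13:15-14:45.
Zara ∩ Hana ∩ Ugo ∩ Freya ∩ Zane ∩ Idris: 08:15-10:45, 13:15-14:45.
The last common window of at least 90 minutes is 13:15-14:45; a 90-minute meeting can start as late as 13:15 and still end by 14:45.

13:15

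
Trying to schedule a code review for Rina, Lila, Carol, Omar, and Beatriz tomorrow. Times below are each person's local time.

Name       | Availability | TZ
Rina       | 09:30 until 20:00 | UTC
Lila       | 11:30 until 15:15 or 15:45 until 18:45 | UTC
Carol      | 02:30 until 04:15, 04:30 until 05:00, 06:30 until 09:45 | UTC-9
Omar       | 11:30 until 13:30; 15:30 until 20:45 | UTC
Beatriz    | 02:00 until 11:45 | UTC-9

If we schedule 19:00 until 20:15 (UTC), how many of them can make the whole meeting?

Rina in UTC: 09:30-20:00.
Lila in UTC: 11:30-15:15, 15:45-18:45.
Carol in UTC: 11:30-13:15, 13:30-14:00, 15:30-18:45 (add 9h to convert from UTC-9).
Omar in UTC: 11:30-13:30, 15:30-20:45.
Beatriz in UTC: 11:00-20:45 (add 9h to convert from UTC-9).
Omar and Beatriz can make the full 19:00-20:15 slot — that's 2.

2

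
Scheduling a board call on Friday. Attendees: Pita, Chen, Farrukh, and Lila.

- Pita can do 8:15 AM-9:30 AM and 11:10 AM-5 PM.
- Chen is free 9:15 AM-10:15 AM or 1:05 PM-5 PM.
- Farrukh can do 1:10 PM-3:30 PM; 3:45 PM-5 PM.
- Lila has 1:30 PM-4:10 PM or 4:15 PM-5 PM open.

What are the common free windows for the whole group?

13:30-15:30, 15:45-16:10, 16:15-17:00

Pita ∩ Chen: 09:15-09:30, 13:05-17:00.
Pita ∩ Chen ∩ Farrukh: 13:10-15:30, 15:45-17:00.
Pita ∩ Chen ∩ Farrukh ∩ Lila: 13:30-15:30, 15:45-16:10, 16:15-17:00.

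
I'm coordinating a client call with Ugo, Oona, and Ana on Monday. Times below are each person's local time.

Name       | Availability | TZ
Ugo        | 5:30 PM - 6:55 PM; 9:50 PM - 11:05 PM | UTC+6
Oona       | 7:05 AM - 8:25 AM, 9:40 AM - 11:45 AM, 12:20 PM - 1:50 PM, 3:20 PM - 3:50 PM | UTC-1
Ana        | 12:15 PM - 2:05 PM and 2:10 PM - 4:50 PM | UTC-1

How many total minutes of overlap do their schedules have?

Ugo in UTC: 11:30-12:55, 15:50-17:05 (subtract 6h to convert from UTC+6).
Oona in UTC: 08:05-09:25, 10:40-12:45, 13:20-14:50, 16:20-16:50 (add 1h to convert from UTC-1).
Ana in UTC: 13:15-15:05, 15:10-17:50 (add 1h to convert from UTC-1).
Ugo ∩ Oona: 11:30-12:45, 16:20-16:50.
Ugo ∩ Oona ∩ Ana: 16:20-16:50.
That's a single block of 30 minutes.

30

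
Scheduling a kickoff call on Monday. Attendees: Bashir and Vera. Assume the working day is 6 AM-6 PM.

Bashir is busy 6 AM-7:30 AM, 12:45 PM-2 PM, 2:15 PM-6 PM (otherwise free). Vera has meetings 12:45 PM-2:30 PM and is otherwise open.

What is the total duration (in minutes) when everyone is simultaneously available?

315

Bashir free: 07:30-12:45, 14:00-14:15 (invert busy blocks within the working day).
Vera free: 06:00-12:45, 14:30-18:00 (invert busy blocks within the working day).
Bashir ∩ Vera: 07:30-12:45.
That's a single block of 315 minutes.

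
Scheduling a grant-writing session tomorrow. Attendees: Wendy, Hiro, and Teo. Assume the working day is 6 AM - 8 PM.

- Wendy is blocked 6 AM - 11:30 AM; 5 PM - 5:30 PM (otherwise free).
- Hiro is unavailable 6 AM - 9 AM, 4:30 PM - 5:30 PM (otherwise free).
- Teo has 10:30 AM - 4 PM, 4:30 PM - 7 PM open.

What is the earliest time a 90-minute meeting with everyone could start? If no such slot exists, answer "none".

11:30

Wendy free: 11:30-17:00, 17:30-20:00 (invert busy blocks within the working day).
Hiro free: 09:00-16:30, 17:30-20:00 (invert busy blocks within the working day).
Teo free: 10:30-16:00, 16:30-19:00.
Wendy ∩ Hiro: 11:30-16:30, 17:30-20:00.
Wendy ∩ Hiro ∩ Teo: 11:30-16:00, 17:30-19:00.
Those are the intersection windows.
The first common window of at least 90 minutes is 11:30-16:00, so the earliest start is 11:30.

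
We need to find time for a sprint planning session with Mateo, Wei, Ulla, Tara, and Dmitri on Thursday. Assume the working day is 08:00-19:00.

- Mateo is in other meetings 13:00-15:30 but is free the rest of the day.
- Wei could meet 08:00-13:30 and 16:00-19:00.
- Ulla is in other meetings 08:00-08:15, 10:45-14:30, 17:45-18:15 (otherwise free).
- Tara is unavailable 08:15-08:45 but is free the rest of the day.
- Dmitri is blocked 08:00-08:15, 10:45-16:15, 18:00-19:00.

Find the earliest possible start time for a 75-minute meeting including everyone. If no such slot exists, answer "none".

08:45

Mateo free: 08:00-13:00, 15:30-19:00 (invert busy blocks within the working day).
Wei free: 08:00-13:30, 16:00-19:00.
Ulla free: 08:15-10:45, 14:30-17:45, 18:15-19:00 (invert busy blocks within the working day).
Tara free: 08:00-08:15, 08:45-19:00 (invert busy blocks within the working day).
Dmitri free: 08:15-10:45, 16:15-18:00 (invert busy blocks within the working day).
Mateo ∩ Wei: 08:00-13:00, 16:00-19:00.
Mateo ∩ Wei ∩ Ulla: 08:15-10:45, 16:00-17:45, 18:15-19:00.
Mateo ∩ Wei ∩ Ulla ∩ Tara: 08:45-10:45, 16:00-17:45, 18:15-19:00.
Mateo ∩ Wei ∩ Ulla ∩ Tara ∩ Dmitri: 08:45-10:45, 16:15-17:45.
So the common availability across everyone is 08:45-10:45, 16:15-17:45.
The first common window of at least 75 minutes is 08:45-10:45, so the earliest start is 08:45.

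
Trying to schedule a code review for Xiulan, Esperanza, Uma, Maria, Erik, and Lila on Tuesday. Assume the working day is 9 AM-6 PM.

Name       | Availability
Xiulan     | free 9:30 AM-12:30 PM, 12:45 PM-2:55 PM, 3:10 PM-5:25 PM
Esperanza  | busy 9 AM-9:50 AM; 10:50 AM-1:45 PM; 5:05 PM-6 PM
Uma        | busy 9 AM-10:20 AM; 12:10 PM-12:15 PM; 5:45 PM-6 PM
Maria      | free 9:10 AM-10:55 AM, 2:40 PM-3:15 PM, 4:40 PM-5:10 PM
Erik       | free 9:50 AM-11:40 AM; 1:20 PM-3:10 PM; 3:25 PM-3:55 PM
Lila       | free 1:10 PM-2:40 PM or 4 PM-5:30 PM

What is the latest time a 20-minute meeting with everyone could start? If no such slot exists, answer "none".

none

Xiulan free: 09:30-12:30, 12:45-14:55, 15:10-17:25.
Esperanza free: 09:50-10:50, 13:45-17:05 (invert busy blocks within the working day).
Uma free: 10:20-12:10, 12:15-17:45 (invert busy blocks within the working day).
Maria free: 09:10-10:55, 14:40-15:15, 16:40-17:10.
Erik free: 09:50-11:40, 13:20-15:10, 15:25-15:55.
Lila free: 13:10-14:40, 16:00-17:30.
Xiulan ∩ Esperanza: 09:50-10:50, 13:45-14:55, 15:10-17:05.
Xiulan ∩ Esperanza ∩ Uma: 10:20-10:50, 13:45-14:55, 15:10-17:05.
Xiulan ∩ Esperanza ∩ Uma ∩ Maria: 10:20-10:50, 14:40-14:55, 15:10-15:15, 16:40-17:05.
Xiulan ∩ Esperanza ∩ Uma ∩ Maria ∩ Erik: 10:20-10:50, 14:40-14:55.
Xiulan ∩ Esperanza ∩ Uma ∩ Maria ∩ Erik ∩ Lila: ∅.
There is no time when everyone is free.
No common window is at least 20 minutes long.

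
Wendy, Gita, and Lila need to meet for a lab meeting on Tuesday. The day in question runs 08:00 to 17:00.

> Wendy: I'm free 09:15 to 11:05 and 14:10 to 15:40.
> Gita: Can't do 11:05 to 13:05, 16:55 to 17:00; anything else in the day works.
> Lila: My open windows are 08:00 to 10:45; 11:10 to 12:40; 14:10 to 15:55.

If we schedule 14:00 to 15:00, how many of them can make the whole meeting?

Wendy free: 09:15-11:05, 14:10-15:40.
Gita free: 08:00-11:05, 13:05-16:55 (invert busy blocks within the working day).
Lila free: 08:00-10:45, 11:10-12:40, 14:10-15:55.
Gita can make the full 14:00-15:00 slot — that's 1.

1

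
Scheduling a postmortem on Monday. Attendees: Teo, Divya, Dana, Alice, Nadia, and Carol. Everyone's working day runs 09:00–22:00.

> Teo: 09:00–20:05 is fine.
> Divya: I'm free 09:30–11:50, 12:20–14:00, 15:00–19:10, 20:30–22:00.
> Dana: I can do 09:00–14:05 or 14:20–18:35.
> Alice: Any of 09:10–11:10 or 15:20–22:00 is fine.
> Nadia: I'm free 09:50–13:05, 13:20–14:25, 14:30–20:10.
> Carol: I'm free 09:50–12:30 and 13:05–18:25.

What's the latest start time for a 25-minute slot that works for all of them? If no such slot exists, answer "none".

18:00

Teo ∩ Divya: 09:30-11:50, 12:20-14:00, 15:00-19:10.
Teo ∩ Divya ∩ Dana: 09:30-11:50, 12:20-14:00, 15:00-18:35.
Teo ∩ Divya ∩ Dana ∩ Alice: 09:30-11:10, 15:20-18:35.
Teo ∩ Divya ∩ Dana ∩ Alice ∩ Nadia: 09:50-11:10, 15:20-18:35.
Teo ∩ Divya ∩ Dana ∩ Alice ∩ Nadia ∩ Carol: 09:50-11:10, 15:20-18:25.
Those are the intersection windows.
The last common window of at least 25 minutes is 15:20-18:25; a 25-minute meeting can start as late as 18:00 and still end by 18:25.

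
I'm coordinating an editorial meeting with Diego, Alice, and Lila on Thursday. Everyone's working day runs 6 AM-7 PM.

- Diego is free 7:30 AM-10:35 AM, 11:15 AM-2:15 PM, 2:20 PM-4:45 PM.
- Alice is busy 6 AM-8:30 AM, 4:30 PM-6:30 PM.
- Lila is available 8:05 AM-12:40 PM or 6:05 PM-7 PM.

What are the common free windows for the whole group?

08:30-10:35, 11:15-12:40

Diego free: 07:30-10:35, 11:15-14:15, 14:20-16:45.
Alice free: 08:30-16:30, 18:30-19:00 (invert busy blocks within the working day).
Lila free: 08:05-12:40, 18:05-19:00.
Diego ∩ Alice: 08:30-10:35, 11:15-14:15, 14:20-16:30.
Diego ∩ Alice ∩ Lila: 08:30-10:35, 11:15-12:40.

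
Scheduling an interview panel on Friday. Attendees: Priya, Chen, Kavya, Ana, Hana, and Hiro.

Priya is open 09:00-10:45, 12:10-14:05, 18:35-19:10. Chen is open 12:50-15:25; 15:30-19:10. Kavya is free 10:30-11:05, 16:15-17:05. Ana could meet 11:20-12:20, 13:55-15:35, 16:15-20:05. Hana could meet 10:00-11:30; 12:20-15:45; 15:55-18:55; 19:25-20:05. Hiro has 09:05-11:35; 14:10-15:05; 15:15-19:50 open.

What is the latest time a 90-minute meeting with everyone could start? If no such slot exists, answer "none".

none

Priya ∩ Chen: 12:50-14:05, 18:35-19:10.
Priya ∩ Chen ∩ Kavya: ∅.
Priya ∩ Chen ∩ Kavya ∩ Ana: ∅.
Priya ∩ Chen ∩ Kavya ∩ Ana ∩ Hana: ∅.
Priya ∩ Chen ∩ Kavya ∩ Ana ∩ Hana ∩ Hiro: ∅.
There is no time when everyone is free.
No common window is at least 90 minutes long.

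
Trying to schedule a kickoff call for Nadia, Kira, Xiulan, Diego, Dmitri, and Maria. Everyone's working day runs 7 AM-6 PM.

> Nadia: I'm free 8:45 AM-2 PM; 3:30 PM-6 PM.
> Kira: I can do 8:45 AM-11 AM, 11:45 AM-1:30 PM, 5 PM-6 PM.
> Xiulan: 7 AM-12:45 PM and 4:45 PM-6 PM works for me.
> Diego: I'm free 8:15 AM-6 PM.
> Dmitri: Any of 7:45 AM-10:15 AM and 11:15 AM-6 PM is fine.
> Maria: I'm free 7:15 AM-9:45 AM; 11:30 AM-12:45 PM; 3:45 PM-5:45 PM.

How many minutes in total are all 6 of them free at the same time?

Nadia ∩ Kira: 08:45-11:00, 11:45-13:30, 17:00-18:00.
Nadia ∩ Kira ∩ Xiulan: 08:45-11:00, 11:45-12:45, 17:00-18:00.
Nadia ∩ Kira ∩ Xiulan ∩ Diego: 08:45-11:00, 11:45-12:45, 17:00-18:00.
Nadia ∩ Kira ∩ Xiulan ∩ Diego ∩ Dmitri: 08:45-10:15, 11:45-12:45, 17:00-18:00.
Nadia ∩ Kira ∩ Xiulan ∩ Diego ∩ Dmitri ∩ Maria: 08:45-09:45, 11:45-12:45, 17:00-17:45.
Those are the intersection windows.
Summing the common windows: 60 + 60 + 45 = 165 minutes.

165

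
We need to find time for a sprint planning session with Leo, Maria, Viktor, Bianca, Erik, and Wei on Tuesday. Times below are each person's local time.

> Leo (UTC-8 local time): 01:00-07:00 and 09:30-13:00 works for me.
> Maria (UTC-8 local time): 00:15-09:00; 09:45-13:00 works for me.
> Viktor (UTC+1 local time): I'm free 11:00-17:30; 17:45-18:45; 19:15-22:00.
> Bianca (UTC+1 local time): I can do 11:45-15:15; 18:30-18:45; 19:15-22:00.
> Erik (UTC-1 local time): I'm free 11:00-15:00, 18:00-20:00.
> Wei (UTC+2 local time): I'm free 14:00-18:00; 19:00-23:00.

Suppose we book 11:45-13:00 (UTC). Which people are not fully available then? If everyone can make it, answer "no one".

Leo in UTC: 09:00-15:00, 17:30-21:00 (add 8h to convert from UTC-8).
Maria in UTC: 08:15-17:00, 17:45-21:00 (add 8h to convert from UTC-8).
Viktor in UTC: 10:00-16:30, 16:45-17:45, 18:15-21:00 (subtract 1h to convert from UTC+1).
Bianca in UTC: 10:45-14:15, 17:30-17:45, 18:15-21:00 (subtract 1h to convert from UTC+1).
Erik in UTC: 12:00-16:00, 19:00-21:00 (add 1h to convert from UTC-1).
Wei in UTC: 12:00-16:00, 17:00-21:00 (subtract 2h to convert from UTC+2).
Leo: free for 11:45-13:00. Maria: free for 11:45-13:00. Viktor: free for 11:45-13:00. Bianca: free for 11:45-13:00. Erik: not fully free for 11:45-13:00. Wei: not fully free for 11:45-13:00.

Erik, Wei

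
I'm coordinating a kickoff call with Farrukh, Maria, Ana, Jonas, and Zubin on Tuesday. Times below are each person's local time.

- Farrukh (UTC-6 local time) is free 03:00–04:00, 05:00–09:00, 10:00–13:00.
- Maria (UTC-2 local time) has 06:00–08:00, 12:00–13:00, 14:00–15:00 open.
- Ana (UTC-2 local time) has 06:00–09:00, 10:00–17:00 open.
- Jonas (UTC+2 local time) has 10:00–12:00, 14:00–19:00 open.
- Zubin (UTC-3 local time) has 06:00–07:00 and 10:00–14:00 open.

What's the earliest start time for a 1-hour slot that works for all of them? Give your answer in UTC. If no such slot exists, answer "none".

09:00

Farrukh in UTC: 09:00-10:00, 11:00-15:00, 16:00-19:00 (add 6h to convert from UTC-6).
Maria in UTC: 08:00-10:00, 14:00-15:00, 16:00-17:00 (add 2h to convert from UTC-2).
Ana in UTC: 08:00-11:00, 12:00-19:00 (add 2h to convert from UTC-2).
Jonas in UTC: 08:00-10:00, 12:00-17:00 (subtract 2h to convert from UTC+2).
Zubin in UTC: 09:00-10:00, 13:00-17:00 (add 3h to convert from UTC-3).
Farrukh ∩ Maria: 09:00-10:00, 14:00-15:00, 16:00-17:00.
Farrukh ∩ Maria ∩ Ana: 09:00-10:00, 14:00-15:00, 16:00-17:00.
Farrukh ∩ Maria ∩ Ana ∩ Jonas: 09:00-10:00, 14:00-15:00, 16:00-17:00.
Farrukh ∩ Maria ∩ Ana ∩ Jonas ∩ Zubin: 09:00-10:00, 14:00-15:00, 16:00-17:00.
The first common window of at least 60 minutes is 09:00-10:00, so the earliest start is 09:00.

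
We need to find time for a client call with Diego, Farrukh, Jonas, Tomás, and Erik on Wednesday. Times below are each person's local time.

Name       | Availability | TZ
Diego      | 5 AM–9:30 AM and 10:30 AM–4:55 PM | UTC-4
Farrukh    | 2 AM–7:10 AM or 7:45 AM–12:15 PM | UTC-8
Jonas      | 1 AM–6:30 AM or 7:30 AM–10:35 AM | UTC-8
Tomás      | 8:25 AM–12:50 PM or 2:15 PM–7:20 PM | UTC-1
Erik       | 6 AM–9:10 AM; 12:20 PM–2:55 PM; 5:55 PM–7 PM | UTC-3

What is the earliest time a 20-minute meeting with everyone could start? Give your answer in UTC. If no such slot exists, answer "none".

10:00

Diego in UTC: 09:00-13:30, 14:30-20:55 (add 4h to convert from UTC-4).
Farrukh in UTC: 10:00-15:10, 15:45-20:15 (add 8h to convert from UTC-8).
Jonas in UTC: 09:00-14:30, 15:30-18:35 (add 8h to convert from UTC-8).
Tomás in UTC: 09:25-13:50, 15:15-20:20 (add 1h to convert from UTC-1).
Erik in UTC: 09:00-12:10, 15:20-17:55, 20:55-22:00 (add 3h to convert from UTC-3).
Diego ∩ Farrukh: 10:00-13:30, 14:30-15:10, 15:45-20:15.
Diego ∩ Farrukh ∩ Jonas: 10:00-13:30, 15:45-18:35.
Diego ∩ Farrukh ∩ Jonas ∩ Tomás: 10:00-13:30, 15:45-18:35.
Diego ∩ Farrukh ∩ Jonas ∩ Tomás ∩ Erik: 10:00-12:10, 15:45-17:55.
Those are the intersection windows.
The first common window of at least 20 minutes is 10:00-12:10, so the earliest start is 10:00.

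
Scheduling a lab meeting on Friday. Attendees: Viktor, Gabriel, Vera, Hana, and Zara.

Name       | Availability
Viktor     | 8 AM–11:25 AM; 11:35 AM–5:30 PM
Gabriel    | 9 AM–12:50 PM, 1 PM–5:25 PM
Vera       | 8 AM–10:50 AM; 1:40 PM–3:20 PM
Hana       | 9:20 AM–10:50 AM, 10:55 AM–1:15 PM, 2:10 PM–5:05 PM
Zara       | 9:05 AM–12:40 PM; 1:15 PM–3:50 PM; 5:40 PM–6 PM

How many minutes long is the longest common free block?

Viktor ∩ Gabriel: 09:00-11:25, 11:35-12:50, 13:00-17:25.
Viktor ∩ Gabriel ∩ Vera: 09:00-10:50, 13:40-15:20.
Viktor ∩ Gabriel ∩ Vera ∩ Hana: 09:20-10:50, 14:10-15:20.
Viktor ∩ Gabriel ∩ Vera ∩ Hana ∩ Zara: 09:20-10:50, 14:10-15:20.
The longest is 09:20-10:50 at 90 minutes.

90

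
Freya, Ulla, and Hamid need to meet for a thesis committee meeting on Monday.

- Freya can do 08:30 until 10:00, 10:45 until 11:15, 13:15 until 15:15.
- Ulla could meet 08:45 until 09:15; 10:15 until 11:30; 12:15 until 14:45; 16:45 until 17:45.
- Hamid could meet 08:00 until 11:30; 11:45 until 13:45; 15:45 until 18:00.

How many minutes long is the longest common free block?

Freya ∩ Ulla: 08:45-09:15, 10:45-11:15, 13:15-14:45.
Freya ∩ Ulla ∩ Hamid: 08:45-09:15, 10:45-11:15, 13:15-13:45.
The longest is 08:45-09:15 at 30 minutes.

30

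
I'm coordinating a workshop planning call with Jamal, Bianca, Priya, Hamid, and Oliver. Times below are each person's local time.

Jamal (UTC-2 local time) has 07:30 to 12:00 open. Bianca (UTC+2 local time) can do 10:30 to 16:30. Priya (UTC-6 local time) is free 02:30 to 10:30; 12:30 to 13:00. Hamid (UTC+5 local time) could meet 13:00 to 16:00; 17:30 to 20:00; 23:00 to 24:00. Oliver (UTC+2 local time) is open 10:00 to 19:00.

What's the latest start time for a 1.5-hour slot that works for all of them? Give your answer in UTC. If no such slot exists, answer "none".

12:30

Jamal in UTC: 09:30-14:00 (add 2h to convert from UTC-2).
Bianca in UTC: 08:30-14:30 (subtract 2h to convert from UTC+2).
Priya in UTC: 08:30-16:30, 18:30-19:00 (add 6h to convert from UTC-6).
Hamid in UTC: 08:00-11:00, 12:30-15:00, 18:00-19:00 (subtract 5h to convert from UTC+5).
Oliver in UTC: 08:00-17:00 (subtract 2h to convert from UTC+2).
Jamal ∩ Bianca: 09:30-14:00.
Jamal ∩ Bianca ∩ Priya: 09:30-14:00.
Jamal ∩ Bianca ∩ Priya ∩ Hamid: 09:30-11:00, 12:30-14:00.
Jamal ∩ Bianca ∩ Priya ∩ Hamid ∩ Oliver: 09:30-11:00, 12:30-14:00.
The last common window of at least 90 minutes is 12:30-14:00; a 90-minute meeting can start as late as 12:30 and still end by 14:00.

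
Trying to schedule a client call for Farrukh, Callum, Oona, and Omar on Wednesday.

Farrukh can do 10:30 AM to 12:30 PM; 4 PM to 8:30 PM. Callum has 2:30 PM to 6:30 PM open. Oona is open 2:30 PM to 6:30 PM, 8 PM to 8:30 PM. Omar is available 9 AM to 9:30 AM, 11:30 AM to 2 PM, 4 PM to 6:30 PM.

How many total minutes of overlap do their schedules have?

Farrukh ∩ Callum: 16:00-18:30.
Farrukh ∩ Callum ∩ Oona: 16:00-18:30.
Farrukh ∩ Callum ∩ Oona ∩ Omar: 16:00-18:30.
That's a single block of 150 minutes.

150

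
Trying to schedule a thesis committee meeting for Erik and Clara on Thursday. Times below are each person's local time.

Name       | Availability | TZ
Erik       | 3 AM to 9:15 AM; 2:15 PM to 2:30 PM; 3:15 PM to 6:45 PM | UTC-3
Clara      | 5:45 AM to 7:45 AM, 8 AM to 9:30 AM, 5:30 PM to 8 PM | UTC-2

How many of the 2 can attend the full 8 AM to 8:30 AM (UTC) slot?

Erik in UTC: 06:00-12:15, 17:15-17:30, 18:15-21:45 (add 3h to convert from UTC-3).
Clara in UTC: 07:45-09:45, 10:00-11:30, 19:30-22:00 (add 2h to convert from UTC-2).
Erik and Clara can make the full 08:00-08:30 slot — that's 2.

2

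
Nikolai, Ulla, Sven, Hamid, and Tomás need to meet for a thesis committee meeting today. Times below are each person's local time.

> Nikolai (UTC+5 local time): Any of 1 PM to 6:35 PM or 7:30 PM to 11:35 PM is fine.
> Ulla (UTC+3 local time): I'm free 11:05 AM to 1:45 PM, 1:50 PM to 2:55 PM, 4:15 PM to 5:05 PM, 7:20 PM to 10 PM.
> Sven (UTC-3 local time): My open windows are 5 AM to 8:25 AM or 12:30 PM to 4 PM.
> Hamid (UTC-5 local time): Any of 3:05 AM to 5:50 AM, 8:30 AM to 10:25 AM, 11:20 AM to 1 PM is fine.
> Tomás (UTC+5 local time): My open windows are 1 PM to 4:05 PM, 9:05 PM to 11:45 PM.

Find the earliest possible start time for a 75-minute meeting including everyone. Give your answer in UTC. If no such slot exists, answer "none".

08:05

Nikolai in UTC: 08:00-13:35, 14:30-18:35 (subtract 5h to convert from UTC+5).
Ulla in UTC: 08:05-10:45, 10:50-11:55, 13:15-14:05, 16:20-19:00 (subtract 3h to convert from UTC+3).
Sven in UTC: 08:00-11:25, 15:30-19:00 (add 3h to convert from UTC-3).
Hamid in UTC: 08:05-10:50, 13:30-15:25, 16:20-18:00 (add 5h to convert from UTC-5).
Tomás in UTC: 08:00-11:05, 16:05-18:45 (subtract 5h to convert from UTC+5).
Nikolai ∩ Ulla: 08:05-10:45, 10:50-11:55, 13:15-13:35, 16:20-18:35.
Nikolai ∩ Ulla ∩ Sven: 08:05-10:45, 10:50-11:25, 16:20-18:35.
Nikolai ∩ Ulla ∩ Sven ∩ Hamid: 08:05-10:45, 16:20-18:00.
Nikolai ∩ Ulla ∩ Sven ∩ Hamid ∩ Tomás: 08:05-10:45, 16:20-18:00.
Those are the intersection windows.
The first common window of at least 75 minutes is 08:05-10:45, so the earliest start is 08:05.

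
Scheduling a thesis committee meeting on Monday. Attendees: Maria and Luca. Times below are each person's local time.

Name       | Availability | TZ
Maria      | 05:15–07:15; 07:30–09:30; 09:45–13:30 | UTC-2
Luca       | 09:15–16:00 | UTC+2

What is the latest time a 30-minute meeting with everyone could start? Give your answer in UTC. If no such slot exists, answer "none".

Maria in UTC: 07:15-09:15, 09:30-11:30, 11:45-15:30 (add 2h to convert from UTC-2).
Luca in UTC: 07:15-14:00 (subtract 2h to convert from UTC+2).
Maria ∩ Luca: 07:15-09:15, 09:30-11:30, 11:45-14:00.
The last common window of at least 30 minutes is 11:45-14:00; a 30-minute meeting can start as late as 13:30 and still end by 14:00.

13:30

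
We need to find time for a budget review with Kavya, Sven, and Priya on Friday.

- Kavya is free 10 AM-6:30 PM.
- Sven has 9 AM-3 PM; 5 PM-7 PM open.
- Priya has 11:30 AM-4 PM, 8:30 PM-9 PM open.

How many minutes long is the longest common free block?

Kavya ∩ Sven: 10:00-15:00, 17:00-18:30.
Kavya ∩ Sven ∩ Priya: 11:30-15:00.
The longest is 11:30-15:00 at 210 minutes.

210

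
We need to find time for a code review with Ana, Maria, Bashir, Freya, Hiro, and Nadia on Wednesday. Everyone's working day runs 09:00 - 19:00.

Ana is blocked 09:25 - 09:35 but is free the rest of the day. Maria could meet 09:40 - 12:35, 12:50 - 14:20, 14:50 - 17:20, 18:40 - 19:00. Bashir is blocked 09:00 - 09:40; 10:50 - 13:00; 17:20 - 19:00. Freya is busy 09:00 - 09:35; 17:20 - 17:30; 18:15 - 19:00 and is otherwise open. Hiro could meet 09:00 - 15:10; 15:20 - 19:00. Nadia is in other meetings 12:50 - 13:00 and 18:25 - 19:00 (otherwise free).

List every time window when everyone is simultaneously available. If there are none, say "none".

Ana free: 09:00-09:25, 09:35-19:00 (invert busy blocks within the working day).
Maria free: 09:40-12:35, 12:50-14:20, 14:50-17:20, 18:40-19:00.
Bashir free: 09:40-10:50, 13:00-17:20 (invert busy blocks within the working day).
Freya free: 09:35-17:20, 17:30-18:15 (invert busy blocks within the working day).
Hiro free: 09:00-15:10, 15:20-19:00.
Nadia free: 09:00-12:50, 13:00-18:25 (invert busy blocks within the working day).
Ana ∩ Maria: 09:40-12:35, 12:50-14:20, 14:50-17:20, 18:40-19:00.
Ana ∩ Maria ∩ Bashir: 09:40-10:50, 13:00-14:20, 14:50-17:20.
Ana ∩ Maria ∩ Bashir ∩ Freya: 09:40-10:50, 13:00-14:20, 14:50-17:20.
Ana ∩ Maria ∩ Bashir ∩ Freya ∩ Hiro: 09:40-10:50, 13:00-14:20, 14:50-15:10, 15:20-17:20.
Ana ∩ Maria ∩ Bashir ∩ Freya ∩ Hiro ∩ Nadia: 09:40-10:50, 13:00-14:20, 14:50-15:10, 15:20-17:20.
Those are the intersection windows.

09:40-10:50, 13:00-14:20, 14:50-15:10, 15:20-17:20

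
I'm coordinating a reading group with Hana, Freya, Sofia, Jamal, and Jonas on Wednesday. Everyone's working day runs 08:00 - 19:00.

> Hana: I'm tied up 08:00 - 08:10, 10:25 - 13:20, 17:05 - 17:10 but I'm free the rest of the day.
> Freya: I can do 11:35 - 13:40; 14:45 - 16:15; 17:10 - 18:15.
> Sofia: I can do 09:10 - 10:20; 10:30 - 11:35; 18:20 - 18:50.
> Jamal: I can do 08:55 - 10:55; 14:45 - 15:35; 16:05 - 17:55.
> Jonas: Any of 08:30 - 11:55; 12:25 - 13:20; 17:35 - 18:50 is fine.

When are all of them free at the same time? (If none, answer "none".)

Hana free: 08:10-10:25, 13:20-17:05, 17:10-19:00 (invert busy blocks within the working day).
Freya free: 11:35-13:40, 14:45-16:15, 17:10-18:15.
Sofia free: 09:10-10:20, 10:30-11:35, 18:20-18:50.
Jamal free: 08:55-10:55, 14:45-15:35, 16:05-17:55.
Jonas free: 08:30-11:55, 12:25-13:20, 17:35-18:50.
Hana ∩ Freya: 13:20-13:40, 14:45-16:15, 17:10-18:15.
Hana ∩ Freya ∩ Sofia: ∅.
Hana ∩ Freya ∩ Sofia ∩ Jamal: ∅.
Hana ∩ Freya ∩ Sofia ∩ Jamal ∩ Jonas: ∅.
There is no time when everyone is free.

none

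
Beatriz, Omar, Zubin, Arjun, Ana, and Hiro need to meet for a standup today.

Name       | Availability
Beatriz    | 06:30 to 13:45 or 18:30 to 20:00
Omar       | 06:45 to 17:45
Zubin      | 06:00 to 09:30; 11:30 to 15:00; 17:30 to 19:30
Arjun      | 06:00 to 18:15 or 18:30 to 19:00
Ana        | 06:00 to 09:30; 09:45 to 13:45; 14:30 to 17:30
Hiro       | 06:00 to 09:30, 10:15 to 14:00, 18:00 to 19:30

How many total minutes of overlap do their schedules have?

Beatriz ∩ Omar: 06:45-13:45.
Beatriz ∩ Omar ∩ Zubin: 06:45-09:30, 11:30-13:45.
Beatriz ∩ Omar ∩ Zubin ∩ Arjun: 06:45-09:30, 11:30-13:45.
Beatriz ∩ Omar ∩ Zubin ∩ Arjun ∩ Ana: 06:45-09:30, 11:30-13:45.
Beatriz ∩ Omar ∩ Zubin ∩ Arjun ∩ Ana ∩ Hiro: 06:45-09:30, 11:30-13:45.
Summing the common windows: 165 + 135 = 300 minutes.

300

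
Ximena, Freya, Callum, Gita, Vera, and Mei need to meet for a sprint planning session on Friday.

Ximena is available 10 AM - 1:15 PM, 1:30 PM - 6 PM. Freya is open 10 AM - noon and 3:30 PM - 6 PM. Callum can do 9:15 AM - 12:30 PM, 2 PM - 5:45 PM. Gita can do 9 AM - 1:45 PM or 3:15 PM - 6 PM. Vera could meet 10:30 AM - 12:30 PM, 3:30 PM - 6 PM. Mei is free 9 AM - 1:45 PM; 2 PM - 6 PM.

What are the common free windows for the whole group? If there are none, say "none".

10:30-12:00, 15:30-17:45

Ximena ∩ Freya: 10:00-12:00, 15:30-18:00.
Ximena ∩ Freya ∩ Callum: 10:00-12:00, 15:30-17:45.
Ximena ∩ Freya ∩ Callum ∩ Gita: 10:00-12:00, 15:30-17:45.
Ximena ∩ Freya ∩ Callum ∩ Gita ∩ Vera: 10:30-12:00, 15:30-17:45.
Ximena ∩ Freya ∩ Callum ∩ Gita ∩ Vera ∩ Mei: 10:30-12:00, 15:30-17:45.
So the common availability across everyone is 10:30-12:00, 15:30-17:45.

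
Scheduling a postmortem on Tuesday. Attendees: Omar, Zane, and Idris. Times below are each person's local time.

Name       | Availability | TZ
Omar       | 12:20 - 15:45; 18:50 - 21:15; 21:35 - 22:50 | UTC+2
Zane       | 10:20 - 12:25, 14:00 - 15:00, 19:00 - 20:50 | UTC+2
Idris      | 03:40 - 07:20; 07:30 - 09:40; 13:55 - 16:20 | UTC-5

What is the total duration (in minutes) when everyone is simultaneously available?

Omar in UTC: 10:20-13:45, 16:50-19:15, 19:35-20:50 (subtract 2h to convert from UTC+2).
Zane in UTC: 08:20-10:25, 12:00-13:00, 17:00-18:50 (subtract 2h to convert from UTC+2).
Idris in UTC: 08:40-12:20, 12:30-14:40, 18:55-21:20 (add 5h to convert from UTC-5).
Omar ∩ Zane: 10:20-10:25, 12:00-13:00, 17:00-18:50.
Omar ∩ Zane ∩ Idris: 10:20-10:25, 12:00-12:20, 12:30-13:00.
Summing the common windows: 5 + 20 + 30 = 55 minutes.

55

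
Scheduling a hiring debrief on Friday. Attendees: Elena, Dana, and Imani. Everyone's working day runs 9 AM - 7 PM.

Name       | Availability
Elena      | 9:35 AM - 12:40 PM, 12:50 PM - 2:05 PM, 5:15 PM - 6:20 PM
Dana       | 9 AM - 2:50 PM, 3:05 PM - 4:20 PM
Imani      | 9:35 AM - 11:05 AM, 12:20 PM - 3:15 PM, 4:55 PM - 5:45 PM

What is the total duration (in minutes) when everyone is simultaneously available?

Elena ∩ Dana: 09:35-12:40, 12:50-14:05.
Elena ∩ Dana ∩ Imani: 09:35-11:05, 12:20-12:40, 12:50-14:05.
Summing the common windows: 90 + 20 + 75 = 185 minutes.

185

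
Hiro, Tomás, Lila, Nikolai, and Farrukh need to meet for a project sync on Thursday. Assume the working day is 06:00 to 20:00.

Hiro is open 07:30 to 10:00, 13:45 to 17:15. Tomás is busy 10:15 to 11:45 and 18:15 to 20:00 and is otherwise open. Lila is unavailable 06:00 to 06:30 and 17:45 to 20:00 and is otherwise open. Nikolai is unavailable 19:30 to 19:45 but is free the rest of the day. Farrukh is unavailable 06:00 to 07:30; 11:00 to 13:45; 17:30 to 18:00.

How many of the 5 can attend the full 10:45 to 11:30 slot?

Hiro free: 07:30-10:00, 13:45-17:15.
Tomás free: 06:00-10:15, 11:45-18:15 (invert busy blocks within the working day).
Lila free: 06:30-17:45 (invert busy blocks within the working day).
Nikolai free: 06:00-19:30, 19:45-20:00 (invert busy blocks within the working day).
Farrukh free: 07:30-11:00, 13:45-17:30, 18:00-20:00 (invert busy blocks within the working day).
Lila and Nikolai can make the full 10:45-11:30 slot — that's 2.

2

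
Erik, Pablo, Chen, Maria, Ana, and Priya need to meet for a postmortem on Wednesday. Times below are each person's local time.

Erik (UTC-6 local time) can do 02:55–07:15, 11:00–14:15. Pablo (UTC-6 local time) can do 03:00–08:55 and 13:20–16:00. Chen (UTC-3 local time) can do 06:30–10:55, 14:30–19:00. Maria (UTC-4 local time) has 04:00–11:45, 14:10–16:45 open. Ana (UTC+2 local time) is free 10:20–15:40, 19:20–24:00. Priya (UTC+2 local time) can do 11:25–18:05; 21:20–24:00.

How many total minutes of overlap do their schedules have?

280

Erik in UTC: 08:55-13:15, 17:00-20:15 (add 6h to convert from UTC-6).
Pablo in UTC: 09:00-14:55, 19:20-22:00 (add 6h to convert from UTC-6).
Chen in UTC: 09:30-13:55, 17:30-22:00 (add 3h to convert from UTC-3).
Maria in UTC: 08:00-15:45, 18:10-20:45 (add 4h to convert from UTC-4).
Ana in UTC: 08:20-13:40, 17:20-22:00 (subtract 2h to convert from UTC+2).
Priya in UTC: 09:25-16:05, 19:20-22:00 (subtract 2h to convert from UTC+2).
Erik ∩ Pablo: 09:00-13:15, 19:20-20:15.
Erik ∩ Pablo ∩ Chen: 09:30-13:15, 19:20-20:15.
Erik ∩ Pablo ∩ Chen ∩ Maria: 09:30-13:15, 19:20-20:15.
Erik ∩ Pablo ∩ Chen ∩ Maria ∩ Ana: 09:30-13:15, 19:20-20:15.
Erik ∩ Pablo ∩ Chen ∩ Maria ∩ Ana ∩ Priya: 09:30-13:15, 19:20-20:15.
Summing the common windows: 225 + 55 = 280 minutes.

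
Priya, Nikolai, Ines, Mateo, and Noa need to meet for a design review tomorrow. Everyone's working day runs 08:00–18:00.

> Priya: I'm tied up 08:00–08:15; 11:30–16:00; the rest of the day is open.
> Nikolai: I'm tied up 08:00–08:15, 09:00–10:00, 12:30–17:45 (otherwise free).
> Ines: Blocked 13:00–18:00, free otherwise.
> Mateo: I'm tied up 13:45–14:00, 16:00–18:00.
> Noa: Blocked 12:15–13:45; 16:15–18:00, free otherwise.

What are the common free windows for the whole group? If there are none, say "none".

08:15-09:00, 10:00-11:30

Priya free: 08:15-11:30, 16:00-18:00 (invert busy blocks within the working day).
Nikolai free: 08:15-09:00, 10:00-12:30, 17:45-18:00 (invert busy blocks within the working day).
Ines free: 08:00-13:00 (invert busy blocks within the working day).
Mateo free: 08:00-13:45, 14:00-16:00 (invert busy blocks within the working day).
Noa free: 08:00-12:15, 13:45-16:15 (invert busy blocks within the working day).
Priya ∩ Nikolai: 08:15-09:00, 10:00-11:30, 17:45-18:00.
Priya ∩ Nikolai ∩ Ines: 08:15-09:00, 10:00-11:30.
Priya ∩ Nikolai ∩ Ines ∩ Mateo: 08:15-09:00, 10:00-11:30.
Priya ∩ Nikolai ∩ Ines ∩ Mateo ∩ Noa: 08:15-09:00, 10:00-11:30.
So the common availability across everyone is 08:15-09:00, 10:00-11:30.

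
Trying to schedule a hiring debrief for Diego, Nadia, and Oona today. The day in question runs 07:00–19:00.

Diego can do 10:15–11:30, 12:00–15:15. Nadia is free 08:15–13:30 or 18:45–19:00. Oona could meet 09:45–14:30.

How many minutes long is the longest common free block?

90

Diego ∩ Nadia: 10:15-11:30, 12:00-13:30.
Diego ∩ Nadia ∩ Oona: 10:15-11:30, 12:00-13:30.
Those are the intersection windows.
The longest is 12:00-13:30 at 90 minutes.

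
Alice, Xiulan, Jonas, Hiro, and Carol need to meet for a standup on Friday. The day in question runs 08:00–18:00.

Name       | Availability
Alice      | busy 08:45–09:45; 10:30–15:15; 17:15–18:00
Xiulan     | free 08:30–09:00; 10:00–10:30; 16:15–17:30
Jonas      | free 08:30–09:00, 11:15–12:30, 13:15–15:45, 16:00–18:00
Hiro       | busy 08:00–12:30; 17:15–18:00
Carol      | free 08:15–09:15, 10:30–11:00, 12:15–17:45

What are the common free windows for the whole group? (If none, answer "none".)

Alice free: 08:00-08:45, 09:45-10:30, 15:15-17:15 (invert busy blocks within the working day).
Xiulan free: 08:30-09:00, 10:00-10:30, 16:15-17:30.
Jonas free: 08:30-09:00, 11:15-12:30, 13:15-15:45, 16:00-18:00.
Hiro free: 12:30-17:15 (invert busy blocks within the working day).
Carol free: 08:15-09:15, 10:30-11:00, 12:15-17:45.
Alice ∩ Xiulan: 08:30-08:45, 10:00-10:30, 16:15-17:15.
Alice ∩ Xiulan ∩ Jonas: 08:30-08:45, 16:15-17:15.
Alice ∩ Xiulan ∩ Jonas ∩ Hiro: 16:15-17:15.
Alice ∩ Xiulan ∩ Jonas ∩ Hiro ∩ Carol: 16:15-17:15.
So the common availability across everyone is 16:15-17:15.

16:15-17:15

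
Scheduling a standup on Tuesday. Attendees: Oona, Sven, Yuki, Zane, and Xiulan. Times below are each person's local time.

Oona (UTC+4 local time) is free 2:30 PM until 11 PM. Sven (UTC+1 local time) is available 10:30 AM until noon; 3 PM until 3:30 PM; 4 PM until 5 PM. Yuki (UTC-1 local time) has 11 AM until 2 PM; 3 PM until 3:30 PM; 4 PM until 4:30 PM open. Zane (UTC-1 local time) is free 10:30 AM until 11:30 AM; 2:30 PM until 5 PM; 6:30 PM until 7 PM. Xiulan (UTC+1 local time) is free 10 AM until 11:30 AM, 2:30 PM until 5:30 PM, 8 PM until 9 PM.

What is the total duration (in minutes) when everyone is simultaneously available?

Oona in UTC: 10:30-19:00 (subtract 4h to convert from UTC+4).
Sven in UTC: 09:30-11:00, 14:00-14:30, 15:00-16:00 (subtract 1h to convert from UTC+1).
Yuki in UTC: 12:00-15:00, 16:00-16:30, 17:00-17:30 (add 1h to convert from UTC-1).
Zane in UTC: 11:30-12:30, 15:30-18:00, 19:30-20:00 (add 1h to convert from UTC-1).
Xiulan in UTC: 09:00-10:30, 13:30-16:30, 19:00-20:00 (subtract 1h to convert from UTC+1).
Oona ∩ Sven: 10:30-11:00, 14:00-14:30, 15:00-16:00.
Oona ∩ Sven ∩ Yuki: 14:00-14:30.
Oona ∩ Sven ∩ Yuki ∩ Zane: ∅.
Oona ∩ Sven ∩ Yuki ∩ Zane ∩ Xiulan: ∅.
There is no time when everyone is free.
There is no common window, so the total is 0 minutes.

0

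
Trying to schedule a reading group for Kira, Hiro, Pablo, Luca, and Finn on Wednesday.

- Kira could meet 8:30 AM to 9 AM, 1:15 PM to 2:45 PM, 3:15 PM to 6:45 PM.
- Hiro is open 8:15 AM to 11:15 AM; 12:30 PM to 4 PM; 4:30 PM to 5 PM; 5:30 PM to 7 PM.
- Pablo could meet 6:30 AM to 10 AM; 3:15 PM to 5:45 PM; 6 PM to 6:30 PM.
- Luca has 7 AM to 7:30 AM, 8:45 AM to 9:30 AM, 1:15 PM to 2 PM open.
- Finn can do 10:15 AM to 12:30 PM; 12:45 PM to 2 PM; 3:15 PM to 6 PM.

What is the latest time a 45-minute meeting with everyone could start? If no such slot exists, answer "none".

none

Kira ∩ Hiro: 08:30-09:00, 13:15-14:45, 15:15-16:00, 16:30-17:00, 17:30-18:45.
Kira ∩ Hiro ∩ Pablo: 08:30-09:00, 15:15-16:00, 16:30-17:00, 17:30-17:45, 18:00-18:30.
Kira ∩ Hiro ∩ Pablo ∩ Luca: 08:45-09:00.
Kira ∩ Hiro ∩ Pablo ∩ Luca ∩ Finn: ∅.
There is no time when everyone is free.
No common window is at least 45 minutes long.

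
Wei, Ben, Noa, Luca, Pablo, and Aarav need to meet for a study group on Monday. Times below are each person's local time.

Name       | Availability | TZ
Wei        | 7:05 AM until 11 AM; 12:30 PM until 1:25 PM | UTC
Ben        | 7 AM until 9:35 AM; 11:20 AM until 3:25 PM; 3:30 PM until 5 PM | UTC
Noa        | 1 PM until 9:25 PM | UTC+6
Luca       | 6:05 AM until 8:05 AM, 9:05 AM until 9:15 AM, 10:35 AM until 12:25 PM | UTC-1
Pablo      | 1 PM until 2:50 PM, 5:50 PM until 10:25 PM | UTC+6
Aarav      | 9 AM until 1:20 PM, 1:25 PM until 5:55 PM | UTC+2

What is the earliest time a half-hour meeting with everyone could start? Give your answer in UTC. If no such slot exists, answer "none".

Wei in UTC: 07:05-11:00, 12:30-13:25.
Ben in UTC: 07:00-09:35, 11:20-15:25, 15:30-17:00.
Noa in UTC: 07:00-15:25 (subtract 6h to convert from UTC+6).
Luca in UTC: 07:05-09:05, 10:05-10:15, 11:35-13:25 (add 1h to convert from UTC-1).
Pablo in UTC: 07:00-08:50, 11:50-16:25 (subtract 6h to convert from UTC+6).
Aarav in UTC: 07:00-11:20, 11:25-15:55 (subtract 2h to convert from UTC+2).
Wei ∩ Ben: 07:05-09:35, 12:30-13:25.
Wei ∩ Ben ∩ Noa: 07:05-09:35, 12:30-13:25.
Wei ∩ Ben ∩ Noa ∩ Luca: 07:05-09:05, 12:30-13:25.
Wei ∩ Ben ∩ Noa ∩ Luca ∩ Pablo: 07:05-08:50, 12:30-13:25.
Wei ∩ Ben ∩ Noa ∩ Luca ∩ Pablo ∩ Aarav: 07:05-08:50, 12:30-13:25.
The first common window of at least 30 minutes is 07:05-08:50, so the earliest start is 07:05.

07:05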